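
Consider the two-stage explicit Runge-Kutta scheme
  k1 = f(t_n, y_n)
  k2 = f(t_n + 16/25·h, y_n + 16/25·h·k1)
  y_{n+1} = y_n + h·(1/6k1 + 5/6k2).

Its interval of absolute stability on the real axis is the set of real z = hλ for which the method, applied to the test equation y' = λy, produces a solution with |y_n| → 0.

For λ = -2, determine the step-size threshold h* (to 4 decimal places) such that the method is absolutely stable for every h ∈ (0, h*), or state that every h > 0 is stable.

Set f=λy, z=hλ:
  k1=λy_n ⇒ h·k1=z·y_n;  k2=λ(1+16/25z)y_n ⇒ h·k2=z(1+16/25z)y_n
  y_{n+1}/y_n = 1 + 1/6z + 5/6z(1+16/25z) = 1 + z + 8/15z²
  R(z) = 1 + z + 8/15z².

Find x<0 with |R(x)|<1.
x=-1.65: |R|=0.8020
R=1: x+8/15x²=0 ⇒ x=−15/8=-1.8750; min R=1−1/(4·8/15)=0.5312>−1
Confirm numerically:
  x=-1.197: |R|=0.56716 <1
  x=-1.142: |R|=0.55355 <1
  x=-0.758: |R|=0.54843 <1
  x=-2.321: |R|=1.55209 >1
  x=-2.231: |R|=1.42359 >1
  x=-2.060: |R|=1.20325 >1
So |R|<1 on (-1.8750, 0).

(-1.8750,0); λ=-2 ⇒ h* = (15/8)/2 = 0.9375.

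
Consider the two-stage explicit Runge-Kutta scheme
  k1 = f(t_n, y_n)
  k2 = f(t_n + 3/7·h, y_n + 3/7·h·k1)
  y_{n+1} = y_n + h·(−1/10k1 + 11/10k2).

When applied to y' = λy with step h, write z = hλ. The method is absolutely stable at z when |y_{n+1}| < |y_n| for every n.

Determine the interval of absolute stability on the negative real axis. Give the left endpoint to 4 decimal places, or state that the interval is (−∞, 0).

(-2.1212, 0).

Set f=λy, z=hλ:
  k1=λy_n ⇒ h·k1=z·y_n;  k2=λ(1+3/7z)y_n ⇒ h·k2=z(1+3/7z)y_n
  y_{n+1}/y_n = 1 − 1/10z + 11/10z(1+3/7z) = 1 + z + 33/70z²
  R(z) = 1 + z + 33/70z².

Boundary: |R(x)|=1, x<0.
x=-1.51: |R|=0.5649
R=1: x+33/70x²=0 ⇒ x=−70/33=-2.1212; min R=1−1/(4·33/70)=0.4697>−1
Confirm numerically:
  x=-2.053: |R|=0.93398 <1
  x=-2.042: |R|=0.92375 <1
  x=-1.796: |R|=0.72465 <1
  x=-1.288: |R|=0.49407 <1
  x=-2.453: |R|=1.38368 >1
  x=-2.186: |R|=1.06677 >1
Interval (-2.1212, 0).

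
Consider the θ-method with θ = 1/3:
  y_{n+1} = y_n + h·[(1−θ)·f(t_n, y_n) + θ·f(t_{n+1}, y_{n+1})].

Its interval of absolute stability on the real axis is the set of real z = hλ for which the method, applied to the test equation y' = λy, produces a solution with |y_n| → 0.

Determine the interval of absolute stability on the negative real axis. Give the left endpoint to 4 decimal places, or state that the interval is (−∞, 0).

(-6.0000, 0).

On y'=λy, z=hλ:
  y_{n+1} = y_n + z·[2/3·y_n + 1/3·y_{n+1}] ⇒ (1 − 1/3z)y_{n+1} = (1 + 2/3z)y_n
  ⇒ R(z) = (1 + 2/3z)/(1 − 1/3z).

Boundary: |R(x)|=1, x<0.
x=-0.4: |R|=0.6471
R=−1: 1+2/3x = −1+1/3x ⇒ -1/3x=2 ⇒ x=2/(-1/3)=-6.0000
Confirm numerically:
  x=-3.932: |R|=0.70167 <1
  x=-3.641: |R|=0.64478 <1
  x=-3.136: |R|=0.53325 <1
  x=-6.307: |R|=1.03299 >1
  x=-6.297: |R|=1.03195 >1
Interval (-6.0000, 0).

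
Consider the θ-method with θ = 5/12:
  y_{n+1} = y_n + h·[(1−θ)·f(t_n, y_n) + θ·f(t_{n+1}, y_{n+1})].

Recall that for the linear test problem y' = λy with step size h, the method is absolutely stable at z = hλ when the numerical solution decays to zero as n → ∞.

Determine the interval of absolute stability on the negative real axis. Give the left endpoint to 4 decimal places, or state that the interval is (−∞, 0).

z∈(-12.0000,0).

Test eqn y'=λy, z=hλ:
  y_{n+1} = y_n + z·[7/12·y_n + 5/12·y_{n+1}] ⇒ (1 − 5/12z)y_{n+1} = (1 + 7/12z)y_n
  R(z) = (1 + 7/12z)/(1 − 5/12z).

Find x<0 with |R(x)|<1.
x=-0.44: |R|=0.6282
R=−1: 1+7/12x = −1+5/12x ⇒ -1/6x=2 ⇒ x=2/(-1/6)=-12.0000
Confirm numerically:
  x=-11.589: |R|=0.98825 <1
  x=-8.412: |R|=0.86726 <1
  x=-7.354: |R|=0.80947 <1
  x=-12.556: |R|=1.01487 >1
  x=-12.328: |R|=1.00891 >1
So |R|<1 on (-12.0000, 0).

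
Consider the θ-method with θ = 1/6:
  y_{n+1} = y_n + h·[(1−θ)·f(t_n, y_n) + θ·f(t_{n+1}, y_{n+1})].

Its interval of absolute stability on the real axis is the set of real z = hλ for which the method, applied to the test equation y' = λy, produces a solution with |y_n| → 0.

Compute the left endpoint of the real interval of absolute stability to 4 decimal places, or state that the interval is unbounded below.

Test eqn y'=λy, z=hλ:
  y_{n+1} = y_n + z·[5/6·y_n + 1/6·y_{n+1}] ⇒ (1 − 1/6z)y_{n+1} = (1 + 5/6z)y_n
  ⇒ R(z) = (1 + 5/6z)/(1 − 1/6z).

Find x<0 with |R(x)|<1.
x=-0.53: |R|=0.5130
R=−1: 1+5/6x = −1+1/6x ⇒ -2/3x=2 ⇒ x=2/(-2/3)=-3.0000
Confirm numerically:
  x=-2.859: |R|=0.93634 <1
  x=-2.534: |R|=0.78158 <1
  x=-1.753: |R|=0.35664 <1
  x=-3.344: |R|=1.14726 >1
  x=-3.249: |R|=1.10769 >1
So |R|<1 on (-3.0000, 0).

z* = -3.0000.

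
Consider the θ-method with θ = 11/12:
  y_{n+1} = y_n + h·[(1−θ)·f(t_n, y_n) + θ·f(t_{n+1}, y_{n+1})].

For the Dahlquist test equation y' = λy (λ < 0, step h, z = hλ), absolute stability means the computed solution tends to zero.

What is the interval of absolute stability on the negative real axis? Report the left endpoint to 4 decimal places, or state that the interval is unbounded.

unbounded; (−∞, 0).

On y'=λy, z=hλ:
  y_{n+1} = y_n + z·[1/12·y_n + 11/12·y_{n+1}] ⇒ (1 − 11/12z)y_{n+1} = (1 + 1/12z)y_n
  so R(z) = (1 + 1/12z)/(1 − 11/12z).

Need |R(x)|<1, x<0.
x=-1.79: |R|=0.3222
x=-2: |R|=0.2941
x=-10: |R|=0.0164
x=-100: |R|=0.0791
θ=11/12≥1/2 ⇒ |1+1/12x|<|1−11/12x| ∀x<0 ⇒ interval (−∞,0).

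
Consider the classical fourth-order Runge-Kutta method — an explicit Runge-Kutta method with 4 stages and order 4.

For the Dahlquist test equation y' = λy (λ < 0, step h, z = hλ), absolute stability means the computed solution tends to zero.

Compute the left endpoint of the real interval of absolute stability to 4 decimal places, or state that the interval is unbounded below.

Set f=λy, z=hλ:
  order 4, 4-stage ⇒ R(z)=1+z+z^2/2+z^3/6+z^4/24
  (e.g. R(-0.68)=0.50770, |R|=0.50770)

Solve |R(x)|<1 on ℝ⁻.
x=-0.68: |R|=0.5077
|R(-2.65)|=0.8145 |R(-1.99)|=0.3300 |R(-1.4)|=0.2827
Bisect:
  x_lo=-3.2288 |R|=1.9022  x_hi=-0.3516 |R|=0.7036
  mid=-1.79020 |R|=0.28395 →hi
  mid=-2.50951 |R|=0.65782 →hi
  mid=-2.86917 |R|=1.13400 →lo
  mid=-2.68934 |R|=0.86471 →hi
  mid=-2.77925 |R|=0.99093 →hi
  mid=-2.82421 |R|=1.06028 →lo
  mid=-2.80173 |R|=1.02507 →lo
  mid=-2.79049 |R|=1.00787 →lo
  mid=-2.78487 |R|=0.99936 →hi
  ...
  [-2.78540,-2.78522] ⇒ x*=-2.7853
Stable set (-2.7853, 0).

z* = -2.7853.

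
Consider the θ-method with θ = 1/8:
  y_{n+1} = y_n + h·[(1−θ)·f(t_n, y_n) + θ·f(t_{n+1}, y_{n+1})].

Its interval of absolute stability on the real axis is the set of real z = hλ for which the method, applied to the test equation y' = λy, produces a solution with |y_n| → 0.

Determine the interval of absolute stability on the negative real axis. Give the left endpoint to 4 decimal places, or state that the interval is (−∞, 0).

With y'=λy (z=hλ):
  y_{n+1} = y_n + z·[7/8·y_n + 1/8·y_{n+1}] ⇒ (1 − 1/8z)y_{n+1} = (1 + 7/8z)y_n
  ⇒ R(z) = (1 + 7/8z)/(1 − 1/8z).

Find x<0 with |R(x)|<1.
x=-1.05: |R|=0.0718
R=−1: 1+7/8x = −1+1/8x ⇒ -3/4x=2 ⇒ x=2/(-3/4)=-2.6667
Confirm numerically:
  x=-1.976: |R|=0.58460 <1
  x=-1.811: |R|=0.47671 <1
  x=-1.626: |R|=0.35134 <1
  x=-1.286: |R|=0.10790 <1
  x=-3.203: |R|=1.28724 >1
  x=-2.760: |R|=1.05204 >1
  x=-2.729: |R|=1.03486 >1
Interval (-2.6667, 0).

(-2.6667, 0).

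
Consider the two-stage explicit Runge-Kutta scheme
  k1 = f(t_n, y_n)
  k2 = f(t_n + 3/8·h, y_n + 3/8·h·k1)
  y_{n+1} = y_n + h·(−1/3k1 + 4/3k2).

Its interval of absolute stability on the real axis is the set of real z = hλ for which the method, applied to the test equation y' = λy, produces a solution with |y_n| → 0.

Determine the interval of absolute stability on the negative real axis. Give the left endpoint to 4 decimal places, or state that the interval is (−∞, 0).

z∈(-2.0000,0).

On y'=λy, z=hλ:
  k1=λy_n ⇒ h·k1=z·y_n;  k2=λ(1+3/8z)y_n ⇒ h·k2=z(1+3/8z)y_n
  y_{n+1}/y_n = 1 − 1/3z + 4/3z(1+3/8z) = 1 + z + 1/2z²
  Hence R(z) = 1 + z + 1/2z².

Boundary: |R(x)|=1, x<0.
x=-0.41: |R|=0.6741
R=1: x+1/2x²=0 ⇒ x=−2=-2.0000; min R=1−1/(4·1/2)=0.5000>−1
Confirm numerically:
  x=-1.726: |R|=0.76354 <1
  x=-1.422: |R|=0.58904 <1
  x=-1.176: |R|=0.51549 <1
  x=-0.821: |R|=0.51602 <1
  x=-2.584: |R|=1.75453 >1
  x=-2.343: |R|=1.40182 >1
  x=-2.036: |R|=1.03665 >1
Interval (-2.0000, 0).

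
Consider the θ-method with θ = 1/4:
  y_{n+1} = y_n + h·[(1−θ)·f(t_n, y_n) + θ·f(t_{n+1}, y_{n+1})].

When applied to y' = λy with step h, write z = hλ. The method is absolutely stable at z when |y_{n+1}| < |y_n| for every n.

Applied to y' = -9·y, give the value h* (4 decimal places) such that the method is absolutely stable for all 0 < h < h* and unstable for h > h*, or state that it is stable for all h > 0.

Set f=λy, z=hλ:
  y_{n+1} = y_n + z·[3/4·y_n + 1/4·y_{n+1}] ⇒ (1 − 1/4z)y_{n+1} = (1 + 3/4z)y_n
  ⇒ R(z) = (1 + 3/4z)/(1 − 1/4z).

Need |R(x)|<1, x<0.
x=-0.81: |R|=0.3264
R=−1: 1+3/4x = −1+1/4x ⇒ -1/2x=2 ⇒ x=2/(-1/2)=-4.0000
Confirm numerically:
  x=-3.800: |R|=0.94872 <1
  x=-3.003: |R|=0.71526 <1
  x=-2.104: |R|=0.37877 <1
  x=-1.773: |R|=0.22848 <1
  x=-4.225: |R|=1.05471 >1
  x=-4.079: |R|=1.01956 >1
  x=-4.035: |R|=1.00871 >1
So |R|<1 on (-4.0000, 0).

(-4.0000,0); λ=-9 ⇒ h* = (4)/9 = 0.4444.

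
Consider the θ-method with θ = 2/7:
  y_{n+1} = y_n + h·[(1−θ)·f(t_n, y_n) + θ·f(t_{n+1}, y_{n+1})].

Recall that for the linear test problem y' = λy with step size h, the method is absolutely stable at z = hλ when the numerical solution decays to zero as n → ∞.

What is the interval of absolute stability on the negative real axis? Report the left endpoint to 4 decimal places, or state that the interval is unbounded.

With y'=λy (z=hλ):
  y_{n+1} = y_n + z·[5/7·y_n + 2/7·y_{n+1}] ⇒ (1 − 2/7z)y_{n+1} = (1 + 5/7z)y_n
  so R(z) = (1 + 5/7z)/(1 − 2/7z).

Find x<0 with |R(x)|<1.
x=-1.07: |R|=0.1805
R=−1: 1+5/7x = −1+2/7x ⇒ -3/7x=2 ⇒ x=2/(-3/7)=-4.6667
Confirm numerically:
  x=-3.759: |R|=0.81244 <1
  x=-3.733: |R|=0.80637 <1
  x=-2.931: |R|=0.59516 <1
  x=-2.233: |R|=0.36325 <1
  x=-5.181: |R|=1.08887 >1
  x=-4.806: |R|=1.02516 >1
  x=-4.768: |R|=1.01838 >1
Stable set (-4.6667, 0).

z∈(-4.6667,0).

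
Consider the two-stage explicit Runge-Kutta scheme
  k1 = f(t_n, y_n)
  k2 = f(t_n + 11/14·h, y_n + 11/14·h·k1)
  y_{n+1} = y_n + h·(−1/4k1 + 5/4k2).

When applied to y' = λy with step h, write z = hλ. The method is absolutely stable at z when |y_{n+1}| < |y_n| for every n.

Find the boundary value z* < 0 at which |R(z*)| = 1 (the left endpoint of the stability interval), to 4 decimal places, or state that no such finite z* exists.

z* = -1.0182.

On y'=λy, z=hλ:
  k1=λy_n ⇒ h·k1=z·y_n;  k2=λ(1+11/14z)y_n ⇒ h·k2=z(1+11/14z)y_n
  y_{n+1}/y_n = 1 − 1/4z + 5/4z(1+11/14z) = 1 + z + 55/56z²
  R(z) = 1 + z + 55/56z².

Boundary: |R(x)|=1, x<0.
x=-1.65: |R|=2.0239
R=1: x+55/56x²=0 ⇒ x=−56/55=-1.0182; min R=1−1/(4·55/56)=0.7455>−1
Confirm numerically:
  x=-0.876: |R|=0.87767 <1
  x=-0.822: |R|=0.84162 <1
  x=-0.472: |R|=0.74681 <1
  x=-1.502: |R|=1.71372 >1
  x=-1.465: |R|=1.64290 >1
  x=-1.197: |R|=1.21022 >1
Interval (-1.0182, 0).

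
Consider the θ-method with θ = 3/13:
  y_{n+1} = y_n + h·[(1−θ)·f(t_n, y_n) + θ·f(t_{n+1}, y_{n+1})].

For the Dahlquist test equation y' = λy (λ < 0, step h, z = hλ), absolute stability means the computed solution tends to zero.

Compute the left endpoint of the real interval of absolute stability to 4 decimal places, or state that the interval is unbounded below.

Set f=λy, z=hλ:
  y_{n+1} = y_n + z·[10/13·y_n + 3/13·y_{n+1}] ⇒ (1 − 3/13z)y_{n+1} = (1 + 10/13z)y_n
  so R(z) = (1 + 10/13z)/(1 − 3/13z).

Solve |R(x)|<1 on ℝ⁻.
x=-1.48: |R|=0.1032
R=−1: 1+10/13x = −1+3/13x ⇒ -7/13x=2 ⇒ x=2/(-7/13)=-3.7143
Confirm numerically:
  x=-3.082: |R|=0.80104 <1
  x=-2.849: |R|=0.71889 <1
  x=-2.752: |R|=0.68310 <1
  x=-2.317: |R|=0.50975 <1
  x=-3.845: |R|=1.03729 >1
  x=-3.844: |R|=1.03701 >1
  x=-3.763: |R|=1.01404 >1
Interval (-3.7143, 0).

left endpoint -3.7143.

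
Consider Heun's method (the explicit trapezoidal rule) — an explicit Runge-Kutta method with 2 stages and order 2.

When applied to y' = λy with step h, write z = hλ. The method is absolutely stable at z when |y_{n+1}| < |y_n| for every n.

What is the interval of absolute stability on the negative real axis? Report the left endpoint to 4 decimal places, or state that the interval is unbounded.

Test eqn y'=λy, z=hλ:
  order 2, 2-stage ⇒ R(z)=1+z+z^2/2
  (e.g. R(-1.65)=0.71125, |R|=0.71125)

Find x<0 with |R(x)|<1.
x=-1.65: |R|=0.7112
|R(-1.75)|=0.7812 |R(-0.68)|=0.5512 |R(-0.64)|=0.5648
Bisect:
  x_lo=-2.3295 |R|=1.3837  x_hi=-0.2259 |R|=0.7996
  mid=-1.27770 |R|=0.53856 →hi
  mid=-1.80358 |R|=0.82287 →hi
  mid=-2.06652 |R|=1.06874 →lo
  mid=-1.93505 |R|=0.93716 →hi
  mid=-2.00079 |R|=1.00079 →lo
  mid=-1.96792 |R|=0.96844 →hi
  mid=-1.98435 |R|=0.98448 →hi
  mid=-1.99257 |R|=0.99260 →hi
  ...
  [-2.00002,-1.99989] ⇒ x*=-2.0000
Interval (-2.0000, 0).

z∈(-2.0000,0).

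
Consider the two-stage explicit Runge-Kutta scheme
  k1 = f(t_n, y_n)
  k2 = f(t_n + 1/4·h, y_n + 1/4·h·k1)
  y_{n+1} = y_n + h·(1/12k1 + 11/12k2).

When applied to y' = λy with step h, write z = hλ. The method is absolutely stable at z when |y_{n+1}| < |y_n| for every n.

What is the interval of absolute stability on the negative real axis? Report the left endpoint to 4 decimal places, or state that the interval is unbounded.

z∈(-4.3636,0).

Set f=λy, z=hλ:
  k1=λy_n ⇒ h·k1=z·y_n;  k2=λ(1+1/4z)y_n ⇒ h·k2=z(1+1/4z)y_n
  y_{n+1}/y_n = 1 + 1/12z + 11/12z(1+1/4z) = 1 + z + 11/48z²
  Hence R(z) = 1 + z + 11/48z².

Need |R(x)|<1, x<0.
x=-1.46: |R|=0.0285
R=1: x+11/48x²=0 ⇒ x=−48/11=-4.3636; min R=1−1/(4·11/48)=-0.0909>−1
Confirm numerically:
  x=-3.963: |R|=0.63615 <1
  x=-3.418: |R|=0.25929 <1
  x=-2.436: |R|=0.07610 <1
  x=-2.138: |R|=0.09047 <1
  x=-4.805: |R|=1.48601 >1
  x=-4.742: |R|=1.41117 >1
  x=-4.569: |R|=1.21503 >1
Interval (-4.3636, 0).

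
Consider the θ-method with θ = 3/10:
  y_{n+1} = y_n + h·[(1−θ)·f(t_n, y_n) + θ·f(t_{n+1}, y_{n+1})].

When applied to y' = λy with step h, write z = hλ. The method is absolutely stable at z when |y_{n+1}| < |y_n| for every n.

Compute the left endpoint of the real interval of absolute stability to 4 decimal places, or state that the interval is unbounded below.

z* = -5.0000.

On y'=λy, z=hλ:
  y_{n+1} = y_n + z·[7/10·y_n + 3/10·y_{n+1}] ⇒ (1 − 3/10z)y_{n+1} = (1 + 7/10z)y_n
  so R(z) = (1 + 7/10z)/(1 − 3/10z).

Solve |R(x)|<1 on ℝ⁻.
x=-1.25: |R|=0.0909
R=−1: 1+7/10x = −1+3/10x ⇒ -2/5x=2 ⇒ x=2/(-2/5)=-5.0000
Confirm numerically:
  x=-4.009: |R|=0.82004 <1
  x=-3.022: |R|=0.58502 <1
  x=-3.009: |R|=0.58144 <1
  x=-5.414: |R|=1.06310 >1
  x=-5.067: |R|=1.01063 >1
So |R|<1 on (-5.0000, 0).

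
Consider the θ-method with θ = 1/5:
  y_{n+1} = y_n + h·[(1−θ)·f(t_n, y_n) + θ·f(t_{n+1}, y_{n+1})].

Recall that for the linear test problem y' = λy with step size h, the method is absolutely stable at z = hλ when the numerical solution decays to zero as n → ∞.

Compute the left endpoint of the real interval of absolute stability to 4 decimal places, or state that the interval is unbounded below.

Test eqn y'=λy, z=hλ:
  y_{n+1} = y_n + z·[4/5·y_n + 1/5·y_{n+1}] ⇒ (1 − 1/5z)y_{n+1} = (1 + 4/5z)y_n
  Hence R(z) = (1 + 4/5z)/(1 − 1/5z).

Need |R(x)|<1, x<0.
x=-1.69: |R|=0.2631
R=−1: 1+4/5x = −1+1/5x ⇒ -3/5x=2 ⇒ x=2/(-3/5)=-3.3333
Confirm numerically:
  x=-3.171: |R|=0.94040 <1
  x=-2.847: |R|=0.81407 <1
  x=-2.498: |R|=0.66578 <1
  x=-2.055: |R|=0.45641 <1
  x=-3.873: |R|=1.18246 >1
  x=-3.672: |R|=1.11716 >1
  x=-3.363: |R|=1.01064 >1
So |R|<1 on (-3.3333, 0).

left endpoint -3.3333.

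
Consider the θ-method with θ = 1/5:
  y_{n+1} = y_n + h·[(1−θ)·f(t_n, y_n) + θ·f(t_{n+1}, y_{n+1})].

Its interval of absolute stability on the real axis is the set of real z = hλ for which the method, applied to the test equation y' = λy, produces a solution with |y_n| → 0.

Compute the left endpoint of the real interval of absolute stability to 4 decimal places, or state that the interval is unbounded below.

On y'=λy, z=hλ:
  y_{n+1} = y_n + z·[4/5·y_n + 1/5·y_{n+1}] ⇒ (1 − 1/5z)y_{n+1} = (1 + 4/5z)y_n
  Hence R(z) = (1 + 4/5z)/(1 − 1/5z).

Boundary: |R(x)|=1, x<0.
x=-0.96: |R|=0.1946
R=−1: 1+4/5x = −1+1/5x ⇒ -3/5x=2 ⇒ x=2/(-3/5)=-3.3333
Confirm numerically:
  x=-3.241: |R|=0.96639 <1
  x=-2.248: |R|=0.55077 <1
  x=-1.453: |R|=0.12583 <1
  x=-3.927: |R|=1.19951 >1
  x=-3.876: |R|=1.18342 >1
  x=-3.632: |R|=1.10380 >1
Interval (-3.3333, 0).

z* = -3.3333.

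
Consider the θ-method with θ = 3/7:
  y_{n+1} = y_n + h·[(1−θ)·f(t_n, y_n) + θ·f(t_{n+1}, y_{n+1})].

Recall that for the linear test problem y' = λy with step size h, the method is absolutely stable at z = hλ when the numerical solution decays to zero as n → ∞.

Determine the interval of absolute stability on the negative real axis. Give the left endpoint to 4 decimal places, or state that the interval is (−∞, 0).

(-14.0000, 0).

On y'=λy, z=hλ:
  y_{n+1} = y_n + z·[4/7·y_n + 3/7·y_{n+1}] ⇒ (1 − 3/7z)y_{n+1} = (1 + 4/7z)y_n
  R(z) = (1 + 4/7z)/(1 − 3/7z).

Find x<0 with |R(x)|<1.
x=-1.11: |R|=0.2478
R=−1: 1+4/7x = −1+3/7x ⇒ -1/7x=2 ⇒ x=2/(-1/7)=-14.0000
Confirm numerically:
  x=-9.846: |R|=0.88631 <1
  x=-8.410: |R|=0.82656 <1
  x=-6.421: |R|=0.71142 <1
  x=-14.342: |R|=1.00684 >1
  x=-14.231: |R|=1.00465 >1
  x=-14.173: |R|=1.00349 >1
Stable set (-14.0000, 0).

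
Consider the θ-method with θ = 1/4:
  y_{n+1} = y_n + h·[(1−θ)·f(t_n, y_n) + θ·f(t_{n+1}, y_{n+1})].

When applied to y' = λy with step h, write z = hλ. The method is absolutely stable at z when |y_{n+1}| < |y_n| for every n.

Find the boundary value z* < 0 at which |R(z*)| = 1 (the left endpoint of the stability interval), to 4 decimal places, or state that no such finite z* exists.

left endpoint -4.0000.

Test eqn y'=λy, z=hλ:
  y_{n+1} = y_n + z·[3/4·y_n + 1/4·y_{n+1}] ⇒ (1 − 1/4z)y_{n+1} = (1 + 3/4z)y_n
  R(z) = (1 + 3/4z)/(1 − 1/4z).

Solve |R(x)|<1 on ℝ⁻.
x=-0.84: |R|=0.3058
R=−1: 1+3/4x = −1+1/4x ⇒ -1/2x=2 ⇒ x=2/(-1/2)=-4.0000
Confirm numerically:
  x=-3.087: |R|=0.74235 <1
  x=-2.473: |R|=0.52819 <1
  x=-2.243: |R|=0.43713 <1
  x=-4.505: |R|=1.11875 >1
  x=-4.115: |R|=1.02834 >1
Interval (-4.0000, 0).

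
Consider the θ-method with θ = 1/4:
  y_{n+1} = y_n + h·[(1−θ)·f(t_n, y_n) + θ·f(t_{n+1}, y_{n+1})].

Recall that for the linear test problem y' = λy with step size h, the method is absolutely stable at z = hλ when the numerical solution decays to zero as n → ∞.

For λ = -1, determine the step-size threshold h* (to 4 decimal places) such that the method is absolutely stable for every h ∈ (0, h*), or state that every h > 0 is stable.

(-4.0000,0); λ=-1 ⇒ h* = (4)/1 = 4.0000.

Set f=λy, z=hλ:
  y_{n+1} = y_n + z·[3/4·y_n + 1/4·y_{n+1}] ⇒ (1 − 1/4z)y_{n+1} = (1 + 3/4z)y_n
  R(z) = (1 + 3/4z)/(1 − 1/4z).

Need |R(x)|<1, x<0.
x=-0.97: |R|=0.2193
R=−1: 1+3/4x = −1+1/4x ⇒ -1/2x=2 ⇒ x=2/(-1/2)=-4.0000
Confirm numerically:
  x=-3.435: |R|=0.84802 <1
  x=-3.028: |R|=0.72339 <1
  x=-2.871: |R|=0.67137 <1
  x=-2.566: |R|=0.56320 <1
  x=-4.184: |R|=1.04497 >1
  x=-4.070: |R|=1.01735 >1
Interval (-4.0000, 0).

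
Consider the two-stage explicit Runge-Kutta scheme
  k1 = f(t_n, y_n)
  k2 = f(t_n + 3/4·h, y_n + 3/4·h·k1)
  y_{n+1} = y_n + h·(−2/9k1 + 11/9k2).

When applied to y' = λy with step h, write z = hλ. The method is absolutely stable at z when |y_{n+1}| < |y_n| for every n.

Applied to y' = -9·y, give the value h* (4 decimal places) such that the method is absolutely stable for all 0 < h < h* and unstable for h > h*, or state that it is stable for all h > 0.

On y'=λy, z=hλ:
  k1=λy_n ⇒ h·k1=z·y_n;  k2=λ(1+3/4z)y_n ⇒ h·k2=z(1+3/4z)y_n
  y_{n+1}/y_n = 1 − 2/9z + 11/9z(1+3/4z) = 1 + z + 11/12z²
  Hence R(z) = 1 + z + 11/12z².

Need |R(x)|<1, x<0.
x=-1.74: |R|=2.0353
R=1: x+11/12x²=0 ⇒ x=−12/11=-1.0909; min R=1−1/(4·11/12)=0.7273>−1
Confirm numerically:
  x=-0.816: |R|=0.79437 <1
  x=-0.651: |R|=0.73748 <1
  x=-0.459: |R|=0.73412 <1
  x=-1.476: |R|=1.52103 >1
  x=-1.133: |R|=1.04371 >1
Stable set (-1.0909, 0).

(-1.0909,0); λ=-9 ⇒ h* = (12/11)/9 = 0.1212.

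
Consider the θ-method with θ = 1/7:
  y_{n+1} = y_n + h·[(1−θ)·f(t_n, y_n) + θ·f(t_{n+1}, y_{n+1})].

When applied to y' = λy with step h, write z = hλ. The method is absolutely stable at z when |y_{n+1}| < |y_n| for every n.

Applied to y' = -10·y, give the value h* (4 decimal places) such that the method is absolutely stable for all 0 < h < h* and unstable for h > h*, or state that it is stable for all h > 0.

Set f=λy, z=hλ:
  y_{n+1} = y_n + z·[6/7·y_n + 1/7·y_{n+1}] ⇒ (1 − 1/7z)y_{n+1} = (1 + 6/7z)y_n
  Hence R(z) = (1 + 6/7z)/(1 − 1/7z).

Solve |R(x)|<1 on ℝ⁻.
x=-0.4: |R|=0.6216
R=−1: 1+6/7x = −1+1/7x ⇒ -5/7x=2 ⇒ x=2/(-5/7)=-2.8000
Confirm numerically:
  x=-2.278: |R|=0.71869 <1
  x=-1.554: |R|=0.27169 <1
  x=-1.299: |R|=0.09567 <1
  x=-1.280: |R|=0.08213 <1
  x=-3.092: |R|=1.14467 >1
  x=-2.979: |R|=1.08969 >1
  x=-2.961: |R|=1.08082 >1
Stable set (-2.8000, 0).

(-2.8000,0); λ=-10 ⇒ h* = (14/5)/10 = 0.2800.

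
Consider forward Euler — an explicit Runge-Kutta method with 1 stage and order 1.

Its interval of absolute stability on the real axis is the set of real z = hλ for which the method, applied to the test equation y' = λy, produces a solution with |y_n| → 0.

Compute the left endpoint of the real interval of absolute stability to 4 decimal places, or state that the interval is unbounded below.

Test eqn y'=λy, z=hλ:
  order 1, 1-stage ⇒ R(z)=1+z
  (e.g. R(-0.93)=0.07000, |R|=0.07000)

Boundary: |R(x)|=1, x<0.
x=-0.93: |R|=0.0700
|R(-2.09)|=1.0900 |R(-1.68)|=0.6800 |R(-0.69)|=0.3100
Bisect:
  x_lo=-2.8275 |R|=1.8275  x_hi=-0.1882 |R|=0.8118
  mid=-1.50786 |R|=0.50786 →hi
  mid=-2.16768 |R|=1.16768 →lo
  mid=-1.83777 |R|=0.83777 →hi
  mid=-2.00272 |R|=1.00272 →lo
  mid=-1.92025 |R|=0.92025 →hi
  mid=-1.96149 |R|=0.96149 →hi
  mid=-1.98210 |R|=0.98210 →hi
  mid=-1.99241 |R|=0.99241 →hi
  ...
  [-2.00015,-1.99999] ⇒ x*=-2.0000
Stable set (-2.0000, 0).

left endpoint -2.0000.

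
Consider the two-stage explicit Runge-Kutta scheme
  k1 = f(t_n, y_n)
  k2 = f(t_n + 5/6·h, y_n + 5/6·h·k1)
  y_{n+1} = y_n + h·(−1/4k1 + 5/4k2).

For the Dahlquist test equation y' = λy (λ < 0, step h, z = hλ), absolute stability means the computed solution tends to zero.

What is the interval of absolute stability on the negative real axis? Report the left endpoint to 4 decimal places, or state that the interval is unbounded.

(-0.9600, 0).

On y'=λy, z=hλ:
  k1=λy_n ⇒ h·k1=z·y_n;  k2=λ(1+5/6z)y_n ⇒ h·k2=z(1+5/6z)y_n
  y_{n+1}/y_n = 1 − 1/4z + 5/4z(1+5/6z) = 1 + z + 25/24z²
  ⇒ R(z) = 1 + z + 25/24z².

Boundary: |R(x)|=1, x<0.
x=-1.62: |R|=2.1138
R=1: x+25/24x²=0 ⇒ x=−24/25=-0.9600; min R=1−1/(4·25/24)=0.7600>−1
Confirm numerically:
  x=-0.835: |R|=0.89128 <1
  x=-0.614: |R|=0.77870 <1
  x=-0.413: |R|=0.76468 <1
  x=-1.439: |R|=1.71800 >1
  x=-1.330: |R|=1.51260 >1
Stable set (-0.9600, 0).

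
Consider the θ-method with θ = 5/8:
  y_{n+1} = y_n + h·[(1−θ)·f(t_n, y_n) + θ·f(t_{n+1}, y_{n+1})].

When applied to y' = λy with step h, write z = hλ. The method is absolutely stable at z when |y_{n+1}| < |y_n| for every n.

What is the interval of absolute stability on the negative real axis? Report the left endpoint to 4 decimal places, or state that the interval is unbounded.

On y'=λy, z=hλ:
  y_{n+1} = y_n + z·[3/8·y_n + 5/8·y_{n+1}] ⇒ (1 − 5/8z)y_{n+1} = (1 + 3/8z)y_n
  so R(z) = (1 + 3/8z)/(1 − 5/8z).

Solve |R(x)|<1 on ℝ⁻.
x=-1.16: |R|=0.3275
x=-2: |R|=0.1111
x=-10: |R|=0.3793
x=-100: |R|=0.5748
θ=5/8≥1/2 ⇒ |1+3/8x|<|1−5/8x| ∀x<0 ⇒ stable on all of ℝ⁻.

interval (−∞, 0).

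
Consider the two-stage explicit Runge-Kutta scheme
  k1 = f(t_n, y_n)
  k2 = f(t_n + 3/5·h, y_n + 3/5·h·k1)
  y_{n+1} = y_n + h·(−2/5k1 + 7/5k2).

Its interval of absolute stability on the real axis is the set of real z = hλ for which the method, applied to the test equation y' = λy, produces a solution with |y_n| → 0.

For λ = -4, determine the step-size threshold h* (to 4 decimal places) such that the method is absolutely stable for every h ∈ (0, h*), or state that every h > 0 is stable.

Test eqn y'=λy, z=hλ:
  k1=λy_n ⇒ h·k1=z·y_n;  k2=λ(1+3/5z)y_n ⇒ h·k2=z(1+3/5z)y_n
  y_{n+1}/y_n = 1 − 2/5z + 7/5z(1+3/5z) = 1 + z + 21/25z²
  R(z) = 1 + z + 21/25z².

Boundary: |R(x)|=1, x<0.
x=-0.34: |R|=0.7571
R=1: x+21/25x²=0 ⇒ x=−25/21=-1.1905; min R=1−1/(4·21/25)=0.7024>−1
Confirm numerically:
  x=-0.997: |R|=0.83797 <1
  x=-0.952: |R|=0.80930 <1
  x=-0.643: |R|=0.70430 <1
  x=-1.783: |R|=1.88743 >1
  x=-1.674: |R|=1.67991 >1
  x=-1.519: |R|=1.41918 >1
Stable set (-1.1905, 0).

(-1.1905,0); λ=-4 ⇒ h* = (25/21)/4 = 0.2976.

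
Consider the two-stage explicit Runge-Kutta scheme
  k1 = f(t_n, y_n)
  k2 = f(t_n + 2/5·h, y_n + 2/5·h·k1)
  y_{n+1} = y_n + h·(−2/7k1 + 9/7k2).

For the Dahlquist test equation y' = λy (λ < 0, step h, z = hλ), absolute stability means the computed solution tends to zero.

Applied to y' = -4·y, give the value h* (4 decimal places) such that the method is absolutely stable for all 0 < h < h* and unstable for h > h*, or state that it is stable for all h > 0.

(-1.9444,0); λ=-4 ⇒ h* = (35/18)/4 = 0.4861.

Set f=λy, z=hλ:
  k1=λy_n ⇒ h·k1=z·y_n;  k2=λ(1+2/5z)y_n ⇒ h·k2=z(1+2/5z)y_n
  y_{n+1}/y_n = 1 − 2/7z + 9/7z(1+2/5z) = 1 + z + 18/35z²
  R(z) = 1 + z + 18/35z².

Find x<0 with |R(x)|<1.
x=-1.14: |R|=0.5284
R=1: x+18/35x²=0 ⇒ x=−35/18=-1.9444; min R=1−1/(4·18/35)=0.5139>−1
Confirm numerically:
  x=-1.655: |R|=0.75364 <1
  x=-1.249: |R|=0.55329 <1
  x=-0.895: |R|=0.51696 <1
  x=-2.221: |R|=1.31589 >1
  x=-2.130: |R|=1.20326 >1
  x=-1.990: |R|=1.04662 >1
Interval (-1.9444, 0).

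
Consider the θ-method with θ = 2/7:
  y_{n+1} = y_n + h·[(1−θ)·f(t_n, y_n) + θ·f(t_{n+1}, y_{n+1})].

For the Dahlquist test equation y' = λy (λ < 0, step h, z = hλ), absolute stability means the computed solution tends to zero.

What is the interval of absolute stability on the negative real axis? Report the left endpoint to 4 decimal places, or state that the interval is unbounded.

On y'=λy, z=hλ:
  y_{n+1} = y_n + z·[5/7·y_n + 2/7·y_{n+1}] ⇒ (1 − 2/7z)y_{n+1} = (1 + 5/7z)y_n
  so R(z) = (1 + 5/7z)/(1 − 2/7z).

Need |R(x)|<1, x<0.
x=-1.02: |R|=0.2102
R=−1: 1+5/7x = −1+2/7x ⇒ -3/7x=2 ⇒ x=2/(-3/7)=-4.6667
Confirm numerically:
  x=-3.593: |R|=0.77295 <1
  x=-2.271: |R|=0.37732 <1
  x=-2.039: |R|=0.28841 <1
  x=-1.954: |R|=0.25394 <1
  x=-5.013: |R|=1.06102 >1
  x=-4.882: |R|=1.03853 >1
So |R|<1 on (-4.6667, 0).

z∈(-4.6667,0).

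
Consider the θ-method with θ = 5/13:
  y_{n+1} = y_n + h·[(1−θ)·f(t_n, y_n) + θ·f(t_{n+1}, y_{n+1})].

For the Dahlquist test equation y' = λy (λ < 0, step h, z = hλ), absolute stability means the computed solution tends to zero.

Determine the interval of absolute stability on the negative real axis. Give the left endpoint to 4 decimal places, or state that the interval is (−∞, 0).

Set f=λy, z=hλ:
  y_{n+1} = y_n + z·[8/13·y_n + 5/13·y_{n+1}] ⇒ (1 − 5/13z)y_{n+1} = (1 + 8/13z)y_n
  R(z) = (1 + 8/13z)/(1 − 5/13z).

Need |R(x)|<1, x<0.
x=-0.86: |R|=0.3538
R=−1: 1+8/13x = −1+5/13x ⇒ -3/13x=2 ⇒ x=2/(-3/13)=-8.6667
Confirm numerically:
  x=-6.958: |R|=0.89274 <1
  x=-5.892: |R|=0.80396 <1
  x=-5.522: |R|=0.76769 <1
  x=-8.934: |R|=1.01391 >1
  x=-8.874: |R|=1.01084 >1
  x=-8.761: |R|=1.00498 >1
Stable set (-8.6667, 0).

(-8.6667, 0).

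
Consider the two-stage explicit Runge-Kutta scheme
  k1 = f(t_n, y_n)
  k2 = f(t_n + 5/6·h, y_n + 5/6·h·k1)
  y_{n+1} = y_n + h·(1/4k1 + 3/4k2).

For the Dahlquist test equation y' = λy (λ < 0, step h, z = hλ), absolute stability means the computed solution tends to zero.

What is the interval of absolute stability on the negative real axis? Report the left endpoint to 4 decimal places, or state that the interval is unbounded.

Test eqn y'=λy, z=hλ:
  k1=λy_n ⇒ h·k1=z·y_n;  k2=λ(1+5/6z)y_n ⇒ h·k2=z(1+5/6z)y_n
  y_{n+1}/y_n = 1 + 1/4z + 3/4z(1+5/6z) = 1 + z + 5/8z²
  R(z) = 1 + z + 5/8z².

Solve |R(x)|<1 on ℝ⁻.
x=-1.29: |R|=0.7501
R=1: x+5/8x²=0 ⇒ x=−8/5=-1.6000; min R=1−1/(4·5/8)=0.6000>−1
Confirm numerically:
  x=-1.461: |R|=0.87308 <1
  x=-1.182: |R|=0.69120 <1
  x=-0.948: |R|=0.61369 <1
  x=-0.665: |R|=0.61139 <1
  x=-1.979: |R|=1.46878 >1
  x=-1.963: |R|=1.44536 >1
  x=-1.879: |R|=1.32765 >1
So |R|<1 on (-1.6000, 0).

(-1.6000, 0).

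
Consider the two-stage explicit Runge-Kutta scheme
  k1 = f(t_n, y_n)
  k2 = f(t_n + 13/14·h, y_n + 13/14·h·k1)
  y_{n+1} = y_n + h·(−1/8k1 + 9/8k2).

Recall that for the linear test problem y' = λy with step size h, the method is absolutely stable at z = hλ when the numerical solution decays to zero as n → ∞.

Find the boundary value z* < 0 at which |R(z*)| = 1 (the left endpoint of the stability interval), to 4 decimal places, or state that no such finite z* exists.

left endpoint -0.9573.

With y'=λy (z=hλ):
  k1=λy_n ⇒ h·k1=z·y_n;  k2=λ(1+13/14z)y_n ⇒ h·k2=z(1+13/14z)y_n
  y_{n+1}/y_n = 1 − 1/8z + 9/8z(1+13/14z) = 1 + z + 117/112z²
  Hence R(z) = 1 + z + 117/112z².

Find x<0 with |R(x)|<1.
x=-1.09: |R|=1.1511
R=1: x+117/112x²=0 ⇒ x=−112/117=-0.9573; min R=1−1/(4·117/112)=0.7607>−1
Confirm numerically:
  x=-0.847: |R|=0.90244 <1
  x=-0.805: |R|=0.87195 <1
  x=-0.670: |R|=0.79894 <1
  x=-0.584: |R|=0.77228 <1
  x=-1.371: |R|=1.59255 >1
  x=-1.181: |R|=1.27603 >1
  x=-1.140: |R|=1.21762 >1
So |R|<1 on (-0.9573, 0).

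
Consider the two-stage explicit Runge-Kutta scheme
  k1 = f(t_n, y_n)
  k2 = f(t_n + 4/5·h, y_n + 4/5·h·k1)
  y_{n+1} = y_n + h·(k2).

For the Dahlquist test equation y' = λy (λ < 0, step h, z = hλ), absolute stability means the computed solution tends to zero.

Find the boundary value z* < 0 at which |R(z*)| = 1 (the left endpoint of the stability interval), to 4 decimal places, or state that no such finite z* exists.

left endpoint -1.2500.

With y'=λy (z=hλ):
  k1=λy_n ⇒ h·k1=z·y_n;  k2=λ(1+4/5z)y_n ⇒ h·k2=z(1+4/5z)y_n
  y_{n+1}/y_n = 1 + z(1+4/5z) = 1 + z + 4/5z²
  Hence R(z) = 1 + z + 4/5z².

Find x<0 with |R(x)|<1.
x=-0.98: |R|=0.7883
R=1: x+4/5x²=0 ⇒ x=−5/4=-1.2500; min R=1−1/(4·4/5)=0.6875>−1
Confirm numerically:
  x=-0.999: |R|=0.79940 <1
  x=-0.843: |R|=0.72552 <1
  x=-0.620: |R|=0.68752 <1
  x=-0.590: |R|=0.68848 <1
  x=-1.829: |R|=1.84719 >1
  x=-1.674: |R|=1.56782 >1
  x=-1.513: |R|=1.31834 >1
Stable set (-1.2500, 0).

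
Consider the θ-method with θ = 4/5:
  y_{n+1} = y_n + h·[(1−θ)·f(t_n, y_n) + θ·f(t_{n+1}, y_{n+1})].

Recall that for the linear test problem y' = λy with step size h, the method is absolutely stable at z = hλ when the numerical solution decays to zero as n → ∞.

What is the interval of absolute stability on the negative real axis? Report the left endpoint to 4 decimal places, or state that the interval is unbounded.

Test eqn y'=λy, z=hλ:
  y_{n+1} = y_n + z·[1/5·y_n + 4/5·y_{n+1}] ⇒ (1 − 4/5z)y_{n+1} = (1 + 1/5z)y_n
  so R(z) = (1 + 1/5z)/(1 − 4/5z).

Boundary: |R(x)|=1, x<0.
x=-1.68: |R|=0.2833
x=-2: |R|=0.2308
x=-10: |R|=0.1111
x=-100: |R|=0.2346
θ=4/5≥1/2 ⇒ |1+1/5x|<|1−4/5x| ∀x<0 ⇒ interval (−∞,0).

interval (−∞, 0).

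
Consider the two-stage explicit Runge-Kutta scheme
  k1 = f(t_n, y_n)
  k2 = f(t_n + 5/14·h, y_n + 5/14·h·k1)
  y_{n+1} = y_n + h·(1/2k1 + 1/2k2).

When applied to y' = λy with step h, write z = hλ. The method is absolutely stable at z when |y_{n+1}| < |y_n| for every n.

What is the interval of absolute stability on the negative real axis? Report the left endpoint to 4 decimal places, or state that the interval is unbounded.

z∈(-5.6000,0).

Test eqn y'=λy, z=hλ:
  k1=λy_n ⇒ h·k1=z·y_n;  k2=λ(1+5/14z)y_n ⇒ h·k2=z(1+5/14z)y_n
  y_{n+1}/y_n = 1 + 1/2z + 1/2z(1+5/14z) = 1 + z + 5/28z²
  ⇒ R(z) = 1 + z + 5/28z².

Find x<0 with |R(x)|<1.
x=-1.5: |R|=0.0982
R=1: x+5/28x²=0 ⇒ x=−28/5=-5.6000; min R=1−1/(4·5/28)=-0.4000>−1
Confirm numerically:
  x=-4.377: |R|=0.04409 <1
  x=-3.555: |R|=0.29821 <1
  x=-2.361: |R|=0.36559 <1
  x=-6.125: |R|=1.57422 >1
  x=-5.783: |R|=1.18898 >1
  x=-5.635: |R|=1.03522 >1
So |R|<1 on (-5.6000, 0).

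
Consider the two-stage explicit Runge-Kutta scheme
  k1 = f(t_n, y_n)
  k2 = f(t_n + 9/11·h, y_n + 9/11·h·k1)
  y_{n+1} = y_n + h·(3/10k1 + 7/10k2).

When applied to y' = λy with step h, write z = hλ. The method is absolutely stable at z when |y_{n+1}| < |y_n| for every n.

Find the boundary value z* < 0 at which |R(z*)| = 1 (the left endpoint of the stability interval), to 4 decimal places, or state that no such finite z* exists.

z* = -1.7460.

On y'=λy, z=hλ:
  k1=λy_n ⇒ h·k1=z·y_n;  k2=λ(1+9/11z)y_n ⇒ h·k2=z(1+9/11z)y_n
  y_{n+1}/y_n = 1 + 3/10z + 7/10z(1+9/11z) = 1 + z + 63/110z²
  R(z) = 1 + z + 63/110z².

Find x<0 with |R(x)|<1.
x=-1.73: |R|=0.9841
R=1: x+63/110x²=0 ⇒ x=−110/63=-1.7460; min R=1−1/(4·63/110)=0.5635>−1
Confirm numerically:
  x=-1.442: |R|=0.74891 <1
  x=-1.230: |R|=0.63648 <1
  x=-0.775: |R|=0.56899 <1
  x=-2.253: |R|=1.65417 >1
  x=-1.822: |R|=1.07927 >1
So |R|<1 on (-1.7460, 0).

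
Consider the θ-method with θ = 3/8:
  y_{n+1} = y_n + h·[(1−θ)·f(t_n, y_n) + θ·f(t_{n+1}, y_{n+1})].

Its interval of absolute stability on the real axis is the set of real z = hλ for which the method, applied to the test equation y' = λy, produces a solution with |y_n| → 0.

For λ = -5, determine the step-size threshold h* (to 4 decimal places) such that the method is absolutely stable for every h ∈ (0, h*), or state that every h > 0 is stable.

(-8.0000,0); λ=-5 ⇒ h* = (8)/5 = 1.6000.

On y'=λy, z=hλ:
  y_{n+1} = y_n + z·[5/8·y_n + 3/8·y_{n+1}] ⇒ (1 − 3/8z)y_{n+1} = (1 + 5/8z)y_n
  Hence R(z) = (1 + 5/8z)/(1 − 3/8z).

Boundary: |R(x)|=1, x<0.
x=-1.26: |R|=0.1443
R=−1: 1+5/8x = −1+3/8x ⇒ -1/4x=2 ⇒ x=2/(-1/4)=-8.0000
Confirm numerically:
  x=-6.080: |R|=0.85366 <1
  x=-4.832: |R|=0.71835 <1
  x=-3.571: |R|=0.52664 <1
  x=-3.213: |R|=0.45723 <1
  x=-8.490: |R|=1.02928 >1
  x=-8.162: |R|=1.00997 >1
Stable set (-8.0000, 0).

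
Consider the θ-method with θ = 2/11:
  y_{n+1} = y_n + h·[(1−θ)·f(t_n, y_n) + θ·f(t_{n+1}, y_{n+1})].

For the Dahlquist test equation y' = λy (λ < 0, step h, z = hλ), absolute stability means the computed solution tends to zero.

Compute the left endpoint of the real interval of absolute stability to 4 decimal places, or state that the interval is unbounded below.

left endpoint -3.1429.

Test eqn y'=λy, z=hλ:
  y_{n+1} = y_n + z·[9/11·y_n + 2/11·y_{n+1}] ⇒ (1 − 2/11z)y_{n+1} = (1 + 9/11z)y_n
  R(z) = (1 + 9/11z)/(1 − 2/11z).

Solve |R(x)|<1 on ℝ⁻.
x=-0.58: |R|=0.4753
R=−1: 1+9/11x = −1+2/11x ⇒ -7/11x=2 ⇒ x=2/(-7/11)=-3.1429
Confirm numerically:
  x=-2.839: |R|=0.87247 <1
  x=-2.440: |R|=0.69018 <1
  x=-2.140: |R|=0.54058 <1
  x=-1.659: |R|=0.27455 <1
  x=-3.540: |R|=1.15376 >1
  x=-3.495: |R|=1.13702 >1
  x=-3.243: |R|=1.04009 >1
Stable set (-3.1429, 0).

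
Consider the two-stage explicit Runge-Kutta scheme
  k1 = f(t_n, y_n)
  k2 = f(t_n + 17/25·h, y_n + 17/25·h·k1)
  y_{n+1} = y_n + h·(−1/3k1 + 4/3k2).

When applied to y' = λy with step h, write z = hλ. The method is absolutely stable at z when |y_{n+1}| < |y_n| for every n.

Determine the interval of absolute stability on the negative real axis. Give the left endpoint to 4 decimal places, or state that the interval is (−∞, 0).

z∈(-1.1029,0).

With y'=λy (z=hλ):
  k1=λy_n ⇒ h·k1=z·y_n;  k2=λ(1+17/25z)y_n ⇒ h·k2=z(1+17/25z)y_n
  y_{n+1}/y_n = 1 − 1/3z + 4/3z(1+17/25z) = 1 + z + 68/75z²
  R(z) = 1 + z + 68/75z².

Find x<0 with |R(x)|<1.
x=-1.69: |R|=1.8995
R=1: x+68/75x²=0 ⇒ x=−75/68=-1.1029; min R=1−1/(4·68/75)=0.7243>−1
Confirm numerically:
  x=-0.923: |R|=0.84942 <1
  x=-0.868: |R|=0.81510 <1
  x=-0.672: |R|=0.73744 <1
  x=-1.667: |R|=1.85253 >1
  x=-1.576: |R|=1.67596 >1
  x=-1.517: |R|=1.56950 >1
Interval (-1.1029, 0).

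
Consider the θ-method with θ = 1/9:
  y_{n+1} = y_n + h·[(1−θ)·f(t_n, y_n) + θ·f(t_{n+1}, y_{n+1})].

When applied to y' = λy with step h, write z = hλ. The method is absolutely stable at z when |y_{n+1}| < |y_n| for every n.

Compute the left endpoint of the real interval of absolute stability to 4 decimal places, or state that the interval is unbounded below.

With y'=λy (z=hλ):
  y_{n+1} = y_n + z·[8/9·y_n + 1/9·y_{n+1}] ⇒ (1 − 1/9z)y_{n+1} = (1 + 8/9z)y_n
  R(z) = (1 + 8/9z)/(1 − 1/9z).

Find x<0 with |R(x)|<1.
x=-0.4: |R|=0.6170
R=−1: 1+8/9x = −1+1/9x ⇒ -7/9x=2 ⇒ x=2/(-7/9)=-2.5714
Confirm numerically:
  x=-2.324: |R|=0.84705 <1
  x=-1.847: |R|=0.53250 <1
  x=-1.227: |R|=0.07979 <1
  x=-1.209: |R|=0.06582 <1
  x=-2.837: |R|=1.15705 >1
  x=-2.713: |R|=1.08461 >1
Interval (-2.5714, 0).

left endpoint -2.5714.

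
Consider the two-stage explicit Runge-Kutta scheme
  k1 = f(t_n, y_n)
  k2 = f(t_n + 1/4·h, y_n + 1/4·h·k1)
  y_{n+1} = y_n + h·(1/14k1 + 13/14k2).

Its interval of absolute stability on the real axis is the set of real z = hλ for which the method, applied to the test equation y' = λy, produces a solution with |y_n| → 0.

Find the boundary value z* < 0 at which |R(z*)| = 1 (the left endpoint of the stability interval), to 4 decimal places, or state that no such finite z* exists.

left endpoint -4.3077.

Set f=λy, z=hλ:
  k1=λy_n ⇒ h·k1=z·y_n;  k2=λ(1+1/4z)y_n ⇒ h·k2=z(1+1/4z)y_n
  y_{n+1}/y_n = 1 + 1/14z + 13/14z(1+1/4z) = 1 + z + 13/56z²
  ⇒ R(z) = 1 + z + 13/56z².

Need |R(x)|<1, x<0.
x=-0.72: |R|=0.4003
R=1: x+13/56x²=0 ⇒ x=−56/13=-4.3077; min R=1−1/(4·13/56)=-0.0769>−1
Confirm numerically:
  x=-3.670: |R|=0.45671 <1
  x=-2.581: |R|=0.03457 <1
  x=-2.263: |R|=0.07416 <1
  x=-4.620: |R|=1.33495 >1
  x=-4.543: |R|=1.24816 >1
  x=-4.348: |R|=1.04068 >1
Stable set (-4.3077, 0).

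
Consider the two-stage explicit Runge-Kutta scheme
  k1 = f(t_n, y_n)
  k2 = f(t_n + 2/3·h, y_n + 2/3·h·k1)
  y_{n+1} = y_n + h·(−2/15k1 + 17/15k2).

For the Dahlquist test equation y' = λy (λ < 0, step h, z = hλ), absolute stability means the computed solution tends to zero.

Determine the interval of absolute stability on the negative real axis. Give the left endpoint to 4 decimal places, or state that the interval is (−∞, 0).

z∈(-1.3235,0).

Test eqn y'=λy, z=hλ:
  k1=λy_n ⇒ h·k1=z·y_n;  k2=λ(1+2/3z)y_n ⇒ h·k2=z(1+2/3z)y_n
  y_{n+1}/y_n = 1 − 2/15z + 17/15z(1+2/3z) = 1 + z + 34/45z²
  Hence R(z) = 1 + z + 34/45z².

Solve |R(x)|<1 on ℝ⁻.
x=-1.37: |R|=1.0481
R=1: x+34/45x²=0 ⇒ x=−45/34=-1.3235; min R=1−1/(4·34/45)=0.6691>−1
Confirm numerically:
  x=-1.303: |R|=0.97979 <1
  x=-1.081: |R|=0.80191 <1
  x=-0.863: |R|=0.69971 <1
  x=-1.821: |R|=1.68445 >1
  x=-1.754: |R|=1.57048 >1
So |R|<1 on (-1.3235, 0).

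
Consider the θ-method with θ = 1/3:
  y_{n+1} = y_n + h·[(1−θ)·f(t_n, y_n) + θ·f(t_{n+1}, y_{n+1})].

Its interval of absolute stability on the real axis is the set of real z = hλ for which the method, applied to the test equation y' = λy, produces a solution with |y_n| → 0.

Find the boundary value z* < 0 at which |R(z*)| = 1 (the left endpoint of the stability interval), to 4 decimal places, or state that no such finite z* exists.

left endpoint -6.0000.

Test eqn y'=λy, z=hλ:
  y_{n+1} = y_n + z·[2/3·y_n + 1/3·y_{n+1}] ⇒ (1 − 1/3z)y_{n+1} = (1 + 2/3z)y_n
  Hence R(z) = (1 + 2/3z)/(1 − 1/3z).

Need |R(x)|<1, x<0.
x=-0.67: |R|=0.4523
R=−1: 1+2/3x = −1+1/3x ⇒ -1/3x=2 ⇒ x=2/(-1/3)=-6.0000
Confirm numerically:
  x=-4.681: |R|=0.82828 <1
  x=-4.526: |R|=0.80415 <1
  x=-2.872: |R|=0.46730 <1
  x=-2.582: |R|=0.38767 <1
  x=-6.268: |R|=1.02892 >1
  x=-6.080: |R|=1.00881 >1
Stable set (-6.0000, 0).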